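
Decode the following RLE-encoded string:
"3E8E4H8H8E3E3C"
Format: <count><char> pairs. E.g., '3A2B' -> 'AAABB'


Expanding each <count><char> pair:
  3E -> 'EEE'
  8E -> 'EEEEEEEE'
  4H -> 'HHHH'
  8H -> 'HHHHHHHH'
  8E -> 'EEEEEEEE'
  3E -> 'EEE'
  3C -> 'CCC'

Decoded = EEEEEEEEEEEHHHHHHHHHHHHEEEEEEEEEEECCC


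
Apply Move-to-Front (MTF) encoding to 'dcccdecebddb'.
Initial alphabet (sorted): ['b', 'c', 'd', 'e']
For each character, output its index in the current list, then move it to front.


MTF encoding:
'd': index 2 in ['b', 'c', 'd', 'e'] -> ['d', 'b', 'c', 'e']
'c': index 2 in ['d', 'b', 'c', 'e'] -> ['c', 'd', 'b', 'e']
'c': index 0 in ['c', 'd', 'b', 'e'] -> ['c', 'd', 'b', 'e']
'c': index 0 in ['c', 'd', 'b', 'e'] -> ['c', 'd', 'b', 'e']
'd': index 1 in ['c', 'd', 'b', 'e'] -> ['d', 'c', 'b', 'e']
'e': index 3 in ['d', 'c', 'b', 'e'] -> ['e', 'd', 'c', 'b']
'c': index 2 in ['e', 'd', 'c', 'b'] -> ['c', 'e', 'd', 'b']
'e': index 1 in ['c', 'e', 'd', 'b'] -> ['e', 'c', 'd', 'b']
'b': index 3 in ['e', 'c', 'd', 'b'] -> ['b', 'e', 'c', 'd']
'd': index 3 in ['b', 'e', 'c', 'd'] -> ['d', 'b', 'e', 'c']
'd': index 0 in ['d', 'b', 'e', 'c'] -> ['d', 'b', 'e', 'c']
'b': index 1 in ['d', 'b', 'e', 'c'] -> ['b', 'd', 'e', 'c']


Output: [2, 2, 0, 0, 1, 3, 2, 1, 3, 3, 0, 1]


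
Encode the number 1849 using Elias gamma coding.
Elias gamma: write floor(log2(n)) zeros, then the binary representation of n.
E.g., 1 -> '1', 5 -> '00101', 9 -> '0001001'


num_bits = floor(log2(1849)) + 1 = 11
leading_zeros = num_bits - 1 = 10
binary(1849) = 11100111001

Elias gamma(1849) = '0000000000' + '11100111001' = 000000000011100111001 (21 bits)


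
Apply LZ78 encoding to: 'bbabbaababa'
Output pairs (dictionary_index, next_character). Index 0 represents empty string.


LZ78 encoding steps:
Dictionary: {0: ''}
Step 1: w='' (idx 0), next='b' -> output (0, 'b'), add 'b' as idx 1
Step 2: w='b' (idx 1), next='a' -> output (1, 'a'), add 'ba' as idx 2
Step 3: w='b' (idx 1), next='b' -> output (1, 'b'), add 'bb' as idx 3
Step 4: w='' (idx 0), next='a' -> output (0, 'a'), add 'a' as idx 4
Step 5: w='a' (idx 4), next='b' -> output (4, 'b'), add 'ab' as idx 5
Step 6: w='ab' (idx 5), next='a' -> output (5, 'a'), add 'aba' as idx 6


Encoded: [(0, 'b'), (1, 'a'), (1, 'b'), (0, 'a'), (4, 'b'), (5, 'a')]


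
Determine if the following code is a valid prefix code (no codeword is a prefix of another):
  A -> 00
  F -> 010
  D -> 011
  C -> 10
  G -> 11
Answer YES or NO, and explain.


Checking each pair (does one codeword prefix another?):
  A='00' vs F='010': no prefix
  A='00' vs D='011': no prefix
  A='00' vs C='10': no prefix
  A='00' vs G='11': no prefix
  F='010' vs A='00': no prefix
  F='010' vs D='011': no prefix
  F='010' vs C='10': no prefix
  F='010' vs G='11': no prefix
  D='011' vs A='00': no prefix
  D='011' vs F='010': no prefix
  D='011' vs C='10': no prefix
  D='011' vs G='11': no prefix
  C='10' vs A='00': no prefix
  C='10' vs F='010': no prefix
  C='10' vs D='011': no prefix
  C='10' vs G='11': no prefix
  G='11' vs A='00': no prefix
  G='11' vs F='010': no prefix
  G='11' vs D='011': no prefix
  G='11' vs C='10': no prefix
No violation found over all pairs.

YES -- this is a valid prefix code. No codeword is a prefix of any other codeword.


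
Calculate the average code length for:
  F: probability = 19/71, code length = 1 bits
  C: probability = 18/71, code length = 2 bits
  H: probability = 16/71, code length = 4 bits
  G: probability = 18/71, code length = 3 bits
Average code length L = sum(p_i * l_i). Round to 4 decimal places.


Weighted contributions p_i * l_i:
  F: (19/71) * 1 = 19/71
  C: (18/71) * 2 = 36/71
  H: (16/71) * 4 = 64/71
  G: (18/71) * 3 = 54/71
Sum = (19 + 36 + 64 + 54)/71 = 173/71

L = 173/71 = 2.4366 bits/symbol


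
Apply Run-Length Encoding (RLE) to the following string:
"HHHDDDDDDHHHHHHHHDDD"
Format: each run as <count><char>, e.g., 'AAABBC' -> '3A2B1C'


Scanning runs left to right:
  i=0: run of 'H' x 3 -> '3H'
  i=3: run of 'D' x 6 -> '6D'
  i=9: run of 'H' x 8 -> '8H'
  i=17: run of 'D' x 3 -> '3D'

RLE = 3H6D8H3D


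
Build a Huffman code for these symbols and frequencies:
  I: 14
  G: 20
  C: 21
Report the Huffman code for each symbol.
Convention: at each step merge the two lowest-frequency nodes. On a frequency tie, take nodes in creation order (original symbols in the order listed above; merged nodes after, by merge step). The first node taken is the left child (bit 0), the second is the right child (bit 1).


Huffman tree construction:
Step 1: Merge I(14) + G(20) = 34
Step 2: Merge C(21) + (I+G)(34) = 55
Read each symbol's code off the tree from the root (left child = 0, right child = 1).

Codes:
  I: 10 (length 2)
  G: 11 (length 2)
  C: 0 (length 1)
Average code length: 89/55 = 1.6182 bits/symbol


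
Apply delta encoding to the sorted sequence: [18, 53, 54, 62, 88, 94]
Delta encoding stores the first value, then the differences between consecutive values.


First value: 18
Deltas:
  53 - 18 = 35
  54 - 53 = 1
  62 - 54 = 8
  88 - 62 = 26
  94 - 88 = 6


Delta encoded: [18, 35, 1, 8, 26, 6]


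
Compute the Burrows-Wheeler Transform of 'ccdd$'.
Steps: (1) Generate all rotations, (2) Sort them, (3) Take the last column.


Rotations (sorted):
  0: $ccdd -> last char: d
  1: ccdd$ -> last char: $
  2: cdd$c -> last char: c
  3: d$ccd -> last char: d
  4: dd$cc -> last char: c


BWT = d$cdc


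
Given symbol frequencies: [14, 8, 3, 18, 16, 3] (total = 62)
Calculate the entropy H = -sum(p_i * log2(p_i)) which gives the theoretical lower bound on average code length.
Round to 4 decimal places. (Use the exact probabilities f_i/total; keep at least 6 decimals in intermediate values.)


Per-symbol terms -p_i * log2(p_i) with p_i = f_i/62:
  p = 14/62 = 0.225806: log2(p) = -2.146841, -p*log2(p) = 0.484771
  p = 8/62 = 0.129032: log2(p) = -2.954196, -p*log2(p) = 0.381187
  p = 3/62 = 0.048387: log2(p) = -4.369234, -p*log2(p) = 0.211415
  p = 18/62 = 0.290323: log2(p) = -1.784271, -p*log2(p) = 0.518014
  p = 16/62 = 0.258065: log2(p) = -1.954196, -p*log2(p) = 0.504309
  p = 3/62 = 0.048387: log2(p) = -4.369234, -p*log2(p) = 0.211415
H = 0.484771 + 0.381187 + 0.211415 + 0.518014 + 0.504309 + 0.211415 = 2.311111

H = 2.3111 bits/symbol


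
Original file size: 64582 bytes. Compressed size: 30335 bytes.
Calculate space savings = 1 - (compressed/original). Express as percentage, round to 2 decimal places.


ratio = compressed/original = 30335/64582 = 0.469713
savings = 1 - ratio = 1 - 0.469713 = 0.530287
as a percentage: 0.530287 * 100 = 53.03%

Space savings = 1 - 30335/64582 = 53.03%


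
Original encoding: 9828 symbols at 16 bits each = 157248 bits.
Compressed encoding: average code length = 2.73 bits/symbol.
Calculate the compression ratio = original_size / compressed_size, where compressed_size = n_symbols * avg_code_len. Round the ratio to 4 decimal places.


original_size = n_symbols * orig_bits = 9828 * 16 = 157248 bits
compressed_size = n_symbols * avg_code_len = 9828 * 2.73 = 26830.44 bits
ratio = original_size / compressed_size = 157248 / 26830.44 = 5.8608

Compression ratio = 5.8608


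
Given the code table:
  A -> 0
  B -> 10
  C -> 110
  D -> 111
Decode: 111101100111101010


Decoding:
111 -> D
10 -> B
110 -> C
0 -> A
111 -> D
10 -> B
10 -> B
10 -> B


Result: DBCADBBB


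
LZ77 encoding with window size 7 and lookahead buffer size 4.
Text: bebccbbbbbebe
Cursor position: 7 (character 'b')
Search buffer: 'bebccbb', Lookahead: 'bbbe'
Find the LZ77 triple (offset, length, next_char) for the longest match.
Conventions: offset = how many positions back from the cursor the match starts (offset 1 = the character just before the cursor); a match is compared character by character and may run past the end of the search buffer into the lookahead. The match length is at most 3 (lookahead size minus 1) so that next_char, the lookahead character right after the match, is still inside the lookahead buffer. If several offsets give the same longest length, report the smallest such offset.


Try each offset into the search buffer:
  offset=1 (pos 6, char 'b'): match length 3
  offset=2 (pos 5, char 'b'): match length 3
  offset=3 (pos 4, char 'c'): match length 0
  offset=4 (pos 3, char 'c'): match length 0
  offset=5 (pos 2, char 'b'): match length 1
  offset=6 (pos 1, char 'e'): match length 0
  offset=7 (pos 0, char 'b'): match length 1
Longest match has length 3, found at offsets 1, 2; take the smallest, offset 1.
next_char = character at position 7 + 3 = 10 -> 'e'

Best match: offset=1, length=3 (matching 'bbb' starting at position 6)
LZ77 triple: (1, 3, 'e')


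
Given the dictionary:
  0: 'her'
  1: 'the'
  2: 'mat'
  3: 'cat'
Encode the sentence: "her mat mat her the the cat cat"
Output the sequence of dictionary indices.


Look up each word in the dictionary:
  'her' -> 0
  'mat' -> 2
  'mat' -> 2
  'her' -> 0
  'the' -> 1
  'the' -> 1
  'cat' -> 3
  'cat' -> 3

Encoded: [0, 2, 2, 0, 1, 1, 3, 3]


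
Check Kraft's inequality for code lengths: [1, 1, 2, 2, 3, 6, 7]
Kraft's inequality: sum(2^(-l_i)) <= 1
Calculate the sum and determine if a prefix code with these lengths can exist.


Sum = 2^(-1) + 2^(-1) + 2^(-2) + 2^(-2) + 2^(-3) + 2^(-6) + 2^(-7)
    = 0.5 + 0.5 + 0.25 + 0.25 + 0.125 + 0.015625 + 0.0078125
    = 211/128 = 1.6484375
Since 1.6484375 > 1, Kraft's inequality is NOT satisfied.
A prefix code with these lengths CANNOT exist.

Kraft sum = 1.6484375. Not satisfied.


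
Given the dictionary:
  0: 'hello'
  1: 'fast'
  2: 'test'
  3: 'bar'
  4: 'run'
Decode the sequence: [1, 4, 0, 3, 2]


Look up each index in the dictionary:
  1 -> 'fast'
  4 -> 'run'
  0 -> 'hello'
  3 -> 'bar'
  2 -> 'test'

Decoded: "fast run hello bar test"


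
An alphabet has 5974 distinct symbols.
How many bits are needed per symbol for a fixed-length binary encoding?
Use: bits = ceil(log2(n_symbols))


log2(5974) = 12.5445
Bracket: 2^12 = 4096 < 5974 <= 2^13 = 8192
So ceil(log2(5974)) = 13

bits = ceil(log2(5974)) = ceil(12.5445) = 13 bits


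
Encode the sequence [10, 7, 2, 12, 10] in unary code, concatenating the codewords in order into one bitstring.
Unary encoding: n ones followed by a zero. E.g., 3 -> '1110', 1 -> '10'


Encode each number as n ones followed by a terminating 0:
  10 -> 11111111110 (11 bits)
  7 -> 11111110 (8 bits)
  2 -> 110 (3 bits)
  12 -> 1111111111110 (13 bits)
  10 -> 11111111110 (11 bits)
Total length = 11 + 8 + 3 + 13 + 11 = 46 bits.

Unary([10, 7, 2, 12, 10]) = 1111111111011111110110111111111111011111111110 (46 bits)


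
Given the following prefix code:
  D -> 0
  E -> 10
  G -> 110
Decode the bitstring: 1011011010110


Decoding step by step:
Bits 10 -> E
Bits 110 -> G
Bits 110 -> G
Bits 10 -> E
Bits 110 -> G


Decoded message: EGGEG


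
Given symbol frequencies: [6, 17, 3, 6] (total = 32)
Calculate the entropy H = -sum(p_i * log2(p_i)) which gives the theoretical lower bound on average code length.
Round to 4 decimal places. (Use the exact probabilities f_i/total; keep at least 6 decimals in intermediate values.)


Per-symbol terms -p_i * log2(p_i) with p_i = f_i/32:
  p = 6/32 = 0.187500: log2(p) = -2.415037, -p*log2(p) = 0.452820
  p = 17/32 = 0.531250: log2(p) = -0.912537, -p*log2(p) = 0.484785
  p = 3/32 = 0.093750: log2(p) = -3.415037, -p*log2(p) = 0.320160
  p = 6/32 = 0.187500: log2(p) = -2.415037, -p*log2(p) = 0.452820
H = 0.452820 + 0.484785 + 0.320160 + 0.452820 = 1.710585

H = 1.7106 bits/symbol


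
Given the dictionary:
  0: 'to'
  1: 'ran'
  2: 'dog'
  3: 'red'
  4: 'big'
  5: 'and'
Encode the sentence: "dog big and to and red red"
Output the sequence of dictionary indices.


Look up each word in the dictionary:
  'dog' -> 2
  'big' -> 4
  'and' -> 5
  'to' -> 0
  'and' -> 5
  'red' -> 3
  'red' -> 3

Encoded: [2, 4, 5, 0, 5, 3, 3]


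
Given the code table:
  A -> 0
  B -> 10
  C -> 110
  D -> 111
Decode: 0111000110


Decoding:
0 -> A
111 -> D
0 -> A
0 -> A
0 -> A
110 -> C


Result: ADAAAC


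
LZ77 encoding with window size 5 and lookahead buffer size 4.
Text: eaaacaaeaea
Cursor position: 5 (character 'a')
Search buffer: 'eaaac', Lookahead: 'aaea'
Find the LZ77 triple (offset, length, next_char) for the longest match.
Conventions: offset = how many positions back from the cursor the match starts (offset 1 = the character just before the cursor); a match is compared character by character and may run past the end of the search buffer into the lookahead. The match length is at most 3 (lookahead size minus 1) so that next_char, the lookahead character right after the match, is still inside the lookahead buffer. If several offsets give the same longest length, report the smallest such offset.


Try each offset into the search buffer:
  offset=1 (pos 4, char 'c'): match length 0
  offset=2 (pos 3, char 'a'): match length 1
  offset=3 (pos 2, char 'a'): match length 2
  offset=4 (pos 1, char 'a'): match length 2
  offset=5 (pos 0, char 'e'): match length 0
Longest match has length 2, found at offsets 3, 4; take the smallest, offset 3.
next_char = character at position 5 + 2 = 7 -> 'e'

Best match: offset=3, length=2 (matching 'aa' starting at position 2)
LZ77 triple: (3, 2, 'e')


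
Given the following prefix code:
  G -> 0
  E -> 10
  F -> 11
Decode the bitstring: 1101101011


Decoding step by step:
Bits 11 -> F
Bits 0 -> G
Bits 11 -> F
Bits 0 -> G
Bits 10 -> E
Bits 11 -> F


Decoded message: FGFGEF


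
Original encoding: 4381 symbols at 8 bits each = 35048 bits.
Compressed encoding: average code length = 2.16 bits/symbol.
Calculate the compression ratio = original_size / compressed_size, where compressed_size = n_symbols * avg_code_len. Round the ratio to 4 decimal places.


original_size = n_symbols * orig_bits = 4381 * 8 = 35048 bits
compressed_size = n_symbols * avg_code_len = 4381 * 2.16 = 9462.96 bits
ratio = original_size / compressed_size = 35048 / 9462.96 = 3.7037

Compression ratio = 3.7037


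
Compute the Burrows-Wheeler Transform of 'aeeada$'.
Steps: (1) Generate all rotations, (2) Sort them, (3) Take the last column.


Rotations (sorted):
  0: $aeeada -> last char: a
  1: a$aeead -> last char: d
  2: ada$aee -> last char: e
  3: aeeada$ -> last char: $
  4: da$aeea -> last char: a
  5: eada$ae -> last char: e
  6: eeada$a -> last char: a


BWT = ade$aea


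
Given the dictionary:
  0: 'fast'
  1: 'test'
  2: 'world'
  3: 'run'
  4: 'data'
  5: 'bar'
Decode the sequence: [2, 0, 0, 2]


Look up each index in the dictionary:
  2 -> 'world'
  0 -> 'fast'
  0 -> 'fast'
  2 -> 'world'

Decoded: "world fast fast world"


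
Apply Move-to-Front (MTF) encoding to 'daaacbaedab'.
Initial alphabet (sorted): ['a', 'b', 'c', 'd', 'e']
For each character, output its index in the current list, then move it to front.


MTF encoding:
'd': index 3 in ['a', 'b', 'c', 'd', 'e'] -> ['d', 'a', 'b', 'c', 'e']
'a': index 1 in ['d', 'a', 'b', 'c', 'e'] -> ['a', 'd', 'b', 'c', 'e']
'a': index 0 in ['a', 'd', 'b', 'c', 'e'] -> ['a', 'd', 'b', 'c', 'e']
'a': index 0 in ['a', 'd', 'b', 'c', 'e'] -> ['a', 'd', 'b', 'c', 'e']
'c': index 3 in ['a', 'd', 'b', 'c', 'e'] -> ['c', 'a', 'd', 'b', 'e']
'b': index 3 in ['c', 'a', 'd', 'b', 'e'] -> ['b', 'c', 'a', 'd', 'e']
'a': index 2 in ['b', 'c', 'a', 'd', 'e'] -> ['a', 'b', 'c', 'd', 'e']
'e': index 4 in ['a', 'b', 'c', 'd', 'e'] -> ['e', 'a', 'b', 'c', 'd']
'd': index 4 in ['e', 'a', 'b', 'c', 'd'] -> ['d', 'e', 'a', 'b', 'c']
'a': index 2 in ['d', 'e', 'a', 'b', 'c'] -> ['a', 'd', 'e', 'b', 'c']
'b': index 3 in ['a', 'd', 'e', 'b', 'c'] -> ['b', 'a', 'd', 'e', 'c']


Output: [3, 1, 0, 0, 3, 3, 2, 4, 4, 2, 3]


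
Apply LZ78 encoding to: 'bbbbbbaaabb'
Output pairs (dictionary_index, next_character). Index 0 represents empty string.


LZ78 encoding steps:
Dictionary: {0: ''}
Step 1: w='' (idx 0), next='b' -> output (0, 'b'), add 'b' as idx 1
Step 2: w='b' (idx 1), next='b' -> output (1, 'b'), add 'bb' as idx 2
Step 3: w='bb' (idx 2), next='b' -> output (2, 'b'), add 'bbb' as idx 3
Step 4: w='' (idx 0), next='a' -> output (0, 'a'), add 'a' as idx 4
Step 5: w='a' (idx 4), next='a' -> output (4, 'a'), add 'aa' as idx 5
Step 6: w='bb' (idx 2), end of input -> output (2, '')


Encoded: [(0, 'b'), (1, 'b'), (2, 'b'), (0, 'a'), (4, 'a'), (2, '')]


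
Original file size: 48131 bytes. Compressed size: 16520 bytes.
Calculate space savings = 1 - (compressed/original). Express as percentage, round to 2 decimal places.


ratio = compressed/original = 16520/48131 = 0.34323
savings = 1 - ratio = 1 - 0.34323 = 0.65677
as a percentage: 0.65677 * 100 = 65.68%

Space savings = 1 - 16520/48131 = 65.68%


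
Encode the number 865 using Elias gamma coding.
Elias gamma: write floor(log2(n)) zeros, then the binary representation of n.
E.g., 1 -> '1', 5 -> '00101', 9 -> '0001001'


num_bits = floor(log2(865)) + 1 = 10
leading_zeros = num_bits - 1 = 9
binary(865) = 1101100001

Elias gamma(865) = '000000000' + '1101100001' = 0000000001101100001 (19 bits)


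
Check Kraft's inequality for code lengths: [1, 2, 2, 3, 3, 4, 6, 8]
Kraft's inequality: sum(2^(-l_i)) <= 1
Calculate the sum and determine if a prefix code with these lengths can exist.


Sum = 2^(-1) + 2^(-2) + 2^(-2) + 2^(-3) + 2^(-3) + 2^(-4) + 2^(-6) + 2^(-8)
    = 0.5 + 0.25 + 0.25 + 0.125 + 0.125 + 0.0625 + 0.015625 + 0.00390625
    = 341/256 = 1.33203125
Since 1.33203125 > 1, Kraft's inequality is NOT satisfied.
A prefix code with these lengths CANNOT exist.

Kraft sum = 1.33203125. Not satisfied.


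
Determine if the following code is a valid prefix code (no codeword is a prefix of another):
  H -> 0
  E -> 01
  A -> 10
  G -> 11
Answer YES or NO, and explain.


Checking each pair (does one codeword prefix another?):
  H='0' vs E='01': prefix -- VIOLATION

NO -- this is NOT a valid prefix code. H (0) is a prefix of E (01).


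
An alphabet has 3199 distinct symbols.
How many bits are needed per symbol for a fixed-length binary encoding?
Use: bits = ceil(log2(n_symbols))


log2(3199) = 11.6434
Bracket: 2^11 = 2048 < 3199 <= 2^12 = 4096
So ceil(log2(3199)) = 12

bits = ceil(log2(3199)) = ceil(11.6434) = 12 bits


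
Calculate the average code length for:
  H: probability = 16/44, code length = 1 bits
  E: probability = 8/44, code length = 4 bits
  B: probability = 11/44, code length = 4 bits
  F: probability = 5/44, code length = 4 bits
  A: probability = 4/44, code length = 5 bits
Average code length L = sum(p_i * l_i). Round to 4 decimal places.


Weighted contributions p_i * l_i:
  H: (16/44) * 1 = 16/44
  E: (8/44) * 4 = 32/44
  B: (11/44) * 4 = 44/44
  F: (5/44) * 4 = 20/44
  A: (4/44) * 5 = 20/44
Sum = (16 + 32 + 44 + 20 + 20)/44 = 132/44

L = 132/44 = 3.0000 bits/symbol


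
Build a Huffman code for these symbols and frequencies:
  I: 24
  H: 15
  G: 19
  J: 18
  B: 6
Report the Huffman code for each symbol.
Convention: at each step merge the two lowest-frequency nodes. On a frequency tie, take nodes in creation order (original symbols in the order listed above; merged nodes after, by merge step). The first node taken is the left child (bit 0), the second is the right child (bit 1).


Huffman tree construction:
Step 1: Merge B(6) + H(15) = 21
Step 2: Merge J(18) + G(19) = 37
Step 3: Merge (B+H)(21) + I(24) = 45
Step 4: Merge (J+G)(37) + ((B+H)+I)(45) = 82
Read each symbol's code off the tree from the root (left child = 0, right child = 1).

Codes:
  I: 11 (length 2)
  H: 101 (length 3)
  G: 01 (length 2)
  J: 00 (length 2)
  B: 100 (length 3)
Average code length: 185/82 = 2.2561 bits/symbol


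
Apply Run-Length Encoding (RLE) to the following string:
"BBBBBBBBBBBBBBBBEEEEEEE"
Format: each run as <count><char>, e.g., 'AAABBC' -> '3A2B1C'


Scanning runs left to right:
  i=0: run of 'B' x 16 -> '16B'
  i=16: run of 'E' x 7 -> '7E'

RLE = 16B7E


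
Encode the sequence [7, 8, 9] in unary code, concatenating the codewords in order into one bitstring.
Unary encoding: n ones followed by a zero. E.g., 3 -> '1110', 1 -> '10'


Encode each number as n ones followed by a terminating 0:
  7 -> 11111110 (8 bits)
  8 -> 111111110 (9 bits)
  9 -> 1111111110 (10 bits)
Total length = 8 + 9 + 10 = 27 bits.

Unary([7, 8, 9]) = 111111101111111101111111110 (27 bits)


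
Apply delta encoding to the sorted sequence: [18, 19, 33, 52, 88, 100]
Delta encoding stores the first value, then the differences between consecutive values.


First value: 18
Deltas:
  19 - 18 = 1
  33 - 19 = 14
  52 - 33 = 19
  88 - 52 = 36
  100 - 88 = 12


Delta encoded: [18, 1, 14, 19, 36, 12]


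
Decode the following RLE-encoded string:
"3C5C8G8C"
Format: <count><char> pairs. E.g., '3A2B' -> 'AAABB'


Expanding each <count><char> pair:
  3C -> 'CCC'
  5C -> 'CCCCC'
  8G -> 'GGGGGGGG'
  8C -> 'CCCCCCCC'

Decoded = CCCCCCCCGGGGGGGGCCCCCCCC


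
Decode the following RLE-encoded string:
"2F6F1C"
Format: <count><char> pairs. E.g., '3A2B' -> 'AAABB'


Expanding each <count><char> pair:
  2F -> 'FF'
  6F -> 'FFFFFF'
  1C -> 'C'

Decoded = FFFFFFFFC


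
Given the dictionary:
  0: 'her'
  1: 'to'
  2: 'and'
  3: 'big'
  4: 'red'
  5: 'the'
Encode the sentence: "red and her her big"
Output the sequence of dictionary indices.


Look up each word in the dictionary:
  'red' -> 4
  'and' -> 2
  'her' -> 0
  'her' -> 0
  'big' -> 3

Encoded: [4, 2, 0, 0, 3]


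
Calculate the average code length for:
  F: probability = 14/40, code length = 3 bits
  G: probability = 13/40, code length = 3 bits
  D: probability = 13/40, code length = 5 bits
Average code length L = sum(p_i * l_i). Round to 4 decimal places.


Weighted contributions p_i * l_i:
  F: (14/40) * 3 = 42/40
  G: (13/40) * 3 = 39/40
  D: (13/40) * 5 = 65/40
Sum = (42 + 39 + 65)/40 = 146/40

L = 146/40 = 3.6500 bits/symbol


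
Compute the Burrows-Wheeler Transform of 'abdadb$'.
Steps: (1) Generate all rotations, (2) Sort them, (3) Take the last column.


Rotations (sorted):
  0: $abdadb -> last char: b
  1: abdadb$ -> last char: $
  2: adb$abd -> last char: d
  3: b$abdad -> last char: d
  4: bdadb$a -> last char: a
  5: dadb$ab -> last char: b
  6: db$abda -> last char: a


BWT = b$ddaba


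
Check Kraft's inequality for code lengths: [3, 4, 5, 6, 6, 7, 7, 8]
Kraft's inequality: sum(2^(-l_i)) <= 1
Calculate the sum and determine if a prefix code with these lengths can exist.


Sum = 2^(-3) + 2^(-4) + 2^(-5) + 2^(-6) + 2^(-6) + 2^(-7) + 2^(-7) + 2^(-8)
    = 0.125 + 0.0625 + 0.03125 + 0.015625 + 0.015625 + 0.0078125 + 0.0078125 + 0.00390625
    = 69/256 = 0.26953125
Since 0.26953125 <= 1, Kraft's inequality IS satisfied.
A prefix code with these lengths CAN exist.

Kraft sum = 0.26953125. Satisfied.


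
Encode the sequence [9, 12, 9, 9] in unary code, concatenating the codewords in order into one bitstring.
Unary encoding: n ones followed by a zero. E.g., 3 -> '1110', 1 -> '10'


Encode each number as n ones followed by a terminating 0:
  9 -> 1111111110 (10 bits)
  12 -> 1111111111110 (13 bits)
  9 -> 1111111110 (10 bits)
  9 -> 1111111110 (10 bits)
Total length = 10 + 13 + 10 + 10 = 43 bits.

Unary([9, 12, 9, 9]) = 1111111110111111111111011111111101111111110 (43 bits)


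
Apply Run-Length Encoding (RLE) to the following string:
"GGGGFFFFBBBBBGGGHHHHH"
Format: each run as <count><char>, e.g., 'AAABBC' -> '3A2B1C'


Scanning runs left to right:
  i=0: run of 'G' x 4 -> '4G'
  i=4: run of 'F' x 4 -> '4F'
  i=8: run of 'B' x 5 -> '5B'
  i=13: run of 'G' x 3 -> '3G'
  i=16: run of 'H' x 5 -> '5H'

RLE = 4G4F5B3G5H


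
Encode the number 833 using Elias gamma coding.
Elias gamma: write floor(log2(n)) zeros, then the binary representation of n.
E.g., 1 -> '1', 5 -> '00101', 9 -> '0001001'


num_bits = floor(log2(833)) + 1 = 10
leading_zeros = num_bits - 1 = 9
binary(833) = 1101000001

Elias gamma(833) = '000000000' + '1101000001' = 0000000001101000001 (19 bits)


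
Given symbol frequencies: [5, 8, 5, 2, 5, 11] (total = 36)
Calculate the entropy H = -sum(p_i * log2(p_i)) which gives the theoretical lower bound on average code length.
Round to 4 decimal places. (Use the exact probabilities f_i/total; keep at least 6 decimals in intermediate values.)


Per-symbol terms -p_i * log2(p_i) with p_i = f_i/36:
  p = 5/36 = 0.138889: log2(p) = -2.847997, -p*log2(p) = 0.395555
  p = 8/36 = 0.222222: log2(p) = -2.169925, -p*log2(p) = 0.482206
  p = 5/36 = 0.138889: log2(p) = -2.847997, -p*log2(p) = 0.395555
  p = 2/36 = 0.055556: log2(p) = -4.169925, -p*log2(p) = 0.231663
  p = 5/36 = 0.138889: log2(p) = -2.847997, -p*log2(p) = 0.395555
  p = 11/36 = 0.305556: log2(p) = -1.710493, -p*log2(p) = 0.522651
H = 0.395555 + 0.482206 + 0.395555 + 0.231663 + 0.395555 + 0.522651 = 2.423185

H = 2.4232 bits/symbol


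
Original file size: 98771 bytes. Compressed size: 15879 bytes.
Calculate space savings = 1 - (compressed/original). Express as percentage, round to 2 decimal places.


ratio = compressed/original = 15879/98771 = 0.160766
savings = 1 - ratio = 1 - 0.160766 = 0.839234
as a percentage: 0.839234 * 100 = 83.92%

Space savings = 1 - 15879/98771 = 83.92%


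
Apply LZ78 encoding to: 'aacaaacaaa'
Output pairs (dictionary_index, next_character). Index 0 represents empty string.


LZ78 encoding steps:
Dictionary: {0: ''}
Step 1: w='' (idx 0), next='a' -> output (0, 'a'), add 'a' as idx 1
Step 2: w='a' (idx 1), next='c' -> output (1, 'c'), add 'ac' as idx 2
Step 3: w='a' (idx 1), next='a' -> output (1, 'a'), add 'aa' as idx 3
Step 4: w='ac' (idx 2), next='a' -> output (2, 'a'), add 'aca' as idx 4
Step 5: w='aa' (idx 3), end of input -> output (3, '')


Encoded: [(0, 'a'), (1, 'c'), (1, 'a'), (2, 'a'), (3, '')]


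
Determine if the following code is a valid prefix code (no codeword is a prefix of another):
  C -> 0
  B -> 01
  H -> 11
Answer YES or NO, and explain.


Checking each pair (does one codeword prefix another?):
  C='0' vs B='01': prefix -- VIOLATION

NO -- this is NOT a valid prefix code. C (0) is a prefix of B (01).


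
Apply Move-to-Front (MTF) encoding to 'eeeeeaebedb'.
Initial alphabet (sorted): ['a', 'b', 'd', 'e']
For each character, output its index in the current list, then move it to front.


MTF encoding:
'e': index 3 in ['a', 'b', 'd', 'e'] -> ['e', 'a', 'b', 'd']
'e': index 0 in ['e', 'a', 'b', 'd'] -> ['e', 'a', 'b', 'd']
'e': index 0 in ['e', 'a', 'b', 'd'] -> ['e', 'a', 'b', 'd']
'e': index 0 in ['e', 'a', 'b', 'd'] -> ['e', 'a', 'b', 'd']
'e': index 0 in ['e', 'a', 'b', 'd'] -> ['e', 'a', 'b', 'd']
'a': index 1 in ['e', 'a', 'b', 'd'] -> ['a', 'e', 'b', 'd']
'e': index 1 in ['a', 'e', 'b', 'd'] -> ['e', 'a', 'b', 'd']
'b': index 2 in ['e', 'a', 'b', 'd'] -> ['b', 'e', 'a', 'd']
'e': index 1 in ['b', 'e', 'a', 'd'] -> ['e', 'b', 'a', 'd']
'd': index 3 in ['e', 'b', 'a', 'd'] -> ['d', 'e', 'b', 'a']
'b': index 2 in ['d', 'e', 'b', 'a'] -> ['b', 'd', 'e', 'a']


Output: [3, 0, 0, 0, 0, 1, 1, 2, 1, 3, 2]


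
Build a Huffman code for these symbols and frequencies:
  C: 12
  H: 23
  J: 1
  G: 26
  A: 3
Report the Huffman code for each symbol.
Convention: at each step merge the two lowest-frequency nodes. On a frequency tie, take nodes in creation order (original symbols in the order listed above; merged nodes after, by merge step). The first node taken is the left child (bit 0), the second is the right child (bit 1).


Huffman tree construction:
Step 1: Merge J(1) + A(3) = 4
Step 2: Merge (J+A)(4) + C(12) = 16
Step 3: Merge ((J+A)+C)(16) + H(23) = 39
Step 4: Merge G(26) + (((J+A)+C)+H)(39) = 65
Read each symbol's code off the tree from the root (left child = 0, right child = 1).

Codes:
  C: 101 (length 3)
  H: 11 (length 2)
  J: 1000 (length 4)
  G: 0 (length 1)
  A: 1001 (length 4)
Average code length: 124/65 = 1.9077 bits/symbol


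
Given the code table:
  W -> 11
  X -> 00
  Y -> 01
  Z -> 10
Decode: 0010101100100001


Decoding:
00 -> X
10 -> Z
10 -> Z
11 -> W
00 -> X
10 -> Z
00 -> X
01 -> Y


Result: XZZWXZXY


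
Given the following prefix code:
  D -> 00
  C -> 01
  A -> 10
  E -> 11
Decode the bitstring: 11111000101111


Decoding step by step:
Bits 11 -> E
Bits 11 -> E
Bits 10 -> A
Bits 00 -> D
Bits 10 -> A
Bits 11 -> E
Bits 11 -> E


Decoded message: EEADAEE


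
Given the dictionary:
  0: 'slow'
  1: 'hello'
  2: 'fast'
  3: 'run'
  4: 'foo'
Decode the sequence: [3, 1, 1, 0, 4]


Look up each index in the dictionary:
  3 -> 'run'
  1 -> 'hello'
  1 -> 'hello'
  0 -> 'slow'
  4 -> 'foo'

Decoded: "run hello hello slow foo"


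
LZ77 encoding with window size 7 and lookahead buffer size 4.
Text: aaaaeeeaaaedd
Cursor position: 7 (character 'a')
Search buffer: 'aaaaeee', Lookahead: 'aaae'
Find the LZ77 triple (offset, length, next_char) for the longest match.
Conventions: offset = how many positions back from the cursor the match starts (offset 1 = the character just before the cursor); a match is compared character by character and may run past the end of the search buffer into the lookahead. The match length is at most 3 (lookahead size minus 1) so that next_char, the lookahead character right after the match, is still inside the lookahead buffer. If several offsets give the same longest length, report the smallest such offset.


Try each offset into the search buffer:
  offset=1 (pos 6, char 'e'): match length 0
  offset=2 (pos 5, char 'e'): match length 0
  offset=3 (pos 4, char 'e'): match length 0
  offset=4 (pos 3, char 'a'): match length 1
  offset=5 (pos 2, char 'a'): match length 2
  offset=6 (pos 1, char 'a'): match length 3
  offset=7 (pos 0, char 'a'): match length 3
Longest match has length 3, found at offsets 6, 7; take the smallest, offset 6.
next_char = character at position 7 + 3 = 10 -> 'e'

Best match: offset=6, length=3 (matching 'aaa' starting at position 1)
LZ77 triple: (6, 3, 'e')


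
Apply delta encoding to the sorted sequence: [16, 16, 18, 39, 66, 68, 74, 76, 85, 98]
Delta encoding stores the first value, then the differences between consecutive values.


First value: 16
Deltas:
  16 - 16 = 0
  18 - 16 = 2
  39 - 18 = 21
  66 - 39 = 27
  68 - 66 = 2
  74 - 68 = 6
  76 - 74 = 2
  85 - 76 = 9
  98 - 85 = 13


Delta encoded: [16, 0, 2, 21, 27, 2, 6, 2, 9, 13]


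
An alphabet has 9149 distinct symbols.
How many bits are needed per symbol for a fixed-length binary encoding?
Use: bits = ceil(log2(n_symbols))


log2(9149) = 13.1594
Bracket: 2^13 = 8192 < 9149 <= 2^14 = 16384
So ceil(log2(9149)) = 14

bits = ceil(log2(9149)) = ceil(13.1594) = 14 bits


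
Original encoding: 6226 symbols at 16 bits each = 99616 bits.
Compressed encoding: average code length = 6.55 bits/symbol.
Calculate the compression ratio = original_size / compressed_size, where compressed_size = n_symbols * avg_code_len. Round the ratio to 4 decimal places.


original_size = n_symbols * orig_bits = 6226 * 16 = 99616 bits
compressed_size = n_symbols * avg_code_len = 6226 * 6.55 = 40780.3 bits
ratio = original_size / compressed_size = 99616 / 40780.3 = 2.4427

Compression ratio = 2.4427


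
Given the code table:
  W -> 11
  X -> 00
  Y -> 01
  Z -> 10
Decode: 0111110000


Decoding:
01 -> Y
11 -> W
11 -> W
00 -> X
00 -> X


Result: YWWXX


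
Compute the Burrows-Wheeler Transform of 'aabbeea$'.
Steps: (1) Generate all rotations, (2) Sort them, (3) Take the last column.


Rotations (sorted):
  0: $aabbeea -> last char: a
  1: a$aabbee -> last char: e
  2: aabbeea$ -> last char: $
  3: abbeea$a -> last char: a
  4: bbeea$aa -> last char: a
  5: beea$aab -> last char: b
  6: ea$aabbe -> last char: e
  7: eea$aabb -> last char: b


BWT = ae$aabeb


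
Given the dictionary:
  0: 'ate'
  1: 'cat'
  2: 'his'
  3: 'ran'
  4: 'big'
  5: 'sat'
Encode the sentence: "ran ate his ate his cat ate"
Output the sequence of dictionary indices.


Look up each word in the dictionary:
  'ran' -> 3
  'ate' -> 0
  'his' -> 2
  'ate' -> 0
  'his' -> 2
  'cat' -> 1
  'ate' -> 0

Encoded: [3, 0, 2, 0, 2, 1, 0]


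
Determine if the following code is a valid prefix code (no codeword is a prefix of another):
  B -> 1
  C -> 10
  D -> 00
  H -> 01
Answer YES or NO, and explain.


Checking each pair (does one codeword prefix another?):
  B='1' vs C='10': prefix -- VIOLATION

NO -- this is NOT a valid prefix code. B (1) is a prefix of C (10).


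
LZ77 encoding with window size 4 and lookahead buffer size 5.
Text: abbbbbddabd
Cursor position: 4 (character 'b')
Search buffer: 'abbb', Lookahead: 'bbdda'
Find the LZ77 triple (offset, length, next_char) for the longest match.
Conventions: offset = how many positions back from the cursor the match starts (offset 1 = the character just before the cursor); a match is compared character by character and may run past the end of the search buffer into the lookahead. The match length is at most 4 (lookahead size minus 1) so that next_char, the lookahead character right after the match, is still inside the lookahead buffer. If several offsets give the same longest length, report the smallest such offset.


Try each offset into the search buffer:
  offset=1 (pos 3, char 'b'): match length 2
  offset=2 (pos 2, char 'b'): match length 2
  offset=3 (pos 1, char 'b'): match length 2
  offset=4 (pos 0, char 'a'): match length 0
Longest match has length 2, found at offsets 1, 2, 3; take the smallest, offset 1.
next_char = character at position 4 + 2 = 6 -> 'd'

Best match: offset=1, length=2 (matching 'bb' starting at position 3)
LZ77 triple: (1, 2, 'd')


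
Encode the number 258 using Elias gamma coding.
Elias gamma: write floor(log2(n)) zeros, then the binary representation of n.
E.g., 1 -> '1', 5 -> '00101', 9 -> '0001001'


num_bits = floor(log2(258)) + 1 = 9
leading_zeros = num_bits - 1 = 8
binary(258) = 100000010

Elias gamma(258) = '00000000' + '100000010' = 00000000100000010 (17 bits)


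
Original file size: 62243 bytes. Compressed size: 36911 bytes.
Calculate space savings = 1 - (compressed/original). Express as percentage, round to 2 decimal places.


ratio = compressed/original = 36911/62243 = 0.593014
savings = 1 - ratio = 1 - 0.593014 = 0.406986
as a percentage: 0.406986 * 100 = 40.7%

Space savings = 1 - 36911/62243 = 40.7%


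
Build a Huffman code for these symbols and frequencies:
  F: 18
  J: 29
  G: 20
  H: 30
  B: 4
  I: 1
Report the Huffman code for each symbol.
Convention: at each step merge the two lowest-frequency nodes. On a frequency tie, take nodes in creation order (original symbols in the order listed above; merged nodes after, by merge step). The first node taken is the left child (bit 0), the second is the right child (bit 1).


Huffman tree construction:
Step 1: Merge I(1) + B(4) = 5
Step 2: Merge (I+B)(5) + F(18) = 23
Step 3: Merge G(20) + ((I+B)+F)(23) = 43
Step 4: Merge J(29) + H(30) = 59
Step 5: Merge (G+((I+B)+F))(43) + (J+H)(59) = 102
Read each symbol's code off the tree from the root (left child = 0, right child = 1).

Codes:
  F: 011 (length 3)
  J: 10 (length 2)
  G: 00 (length 2)
  H: 11 (length 2)
  B: 0101 (length 4)
  I: 0100 (length 4)
Average code length: 232/102 = 2.2745 bits/symbol


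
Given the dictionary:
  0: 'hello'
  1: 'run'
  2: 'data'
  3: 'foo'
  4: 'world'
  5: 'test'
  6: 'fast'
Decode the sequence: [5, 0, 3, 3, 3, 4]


Look up each index in the dictionary:
  5 -> 'test'
  0 -> 'hello'
  3 -> 'foo'
  3 -> 'foo'
  3 -> 'foo'
  4 -> 'world'

Decoded: "test hello foo foo foo world"


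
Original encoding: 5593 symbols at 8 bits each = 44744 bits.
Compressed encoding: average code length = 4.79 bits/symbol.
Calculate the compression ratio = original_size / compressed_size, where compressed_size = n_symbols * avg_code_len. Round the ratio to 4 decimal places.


original_size = n_symbols * orig_bits = 5593 * 8 = 44744 bits
compressed_size = n_symbols * avg_code_len = 5593 * 4.79 = 26790.47 bits
ratio = original_size / compressed_size = 44744 / 26790.47 = 1.6701

Compression ratio = 1.6701


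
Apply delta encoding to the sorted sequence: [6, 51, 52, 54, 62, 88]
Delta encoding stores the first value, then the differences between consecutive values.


First value: 6
Deltas:
  51 - 6 = 45
  52 - 51 = 1
  54 - 52 = 2
  62 - 54 = 8
  88 - 62 = 26


Delta encoded: [6, 45, 1, 2, 8, 26]


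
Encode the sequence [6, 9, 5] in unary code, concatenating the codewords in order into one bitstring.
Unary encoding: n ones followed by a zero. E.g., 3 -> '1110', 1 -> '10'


Encode each number as n ones followed by a terminating 0:
  6 -> 1111110 (7 bits)
  9 -> 1111111110 (10 bits)
  5 -> 111110 (6 bits)
Total length = 7 + 10 + 6 = 23 bits.

Unary([6, 9, 5]) = 11111101111111110111110 (23 bits)


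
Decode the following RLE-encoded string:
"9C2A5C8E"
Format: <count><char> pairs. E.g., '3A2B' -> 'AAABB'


Expanding each <count><char> pair:
  9C -> 'CCCCCCCCC'
  2A -> 'AA'
  5C -> 'CCCCC'
  8E -> 'EEEEEEEE'

Decoded = CCCCCCCCCAACCCCCEEEEEEEE


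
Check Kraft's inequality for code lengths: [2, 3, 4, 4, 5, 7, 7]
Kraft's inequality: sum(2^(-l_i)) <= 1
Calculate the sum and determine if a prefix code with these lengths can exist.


Sum = 2^(-2) + 2^(-3) + 2^(-4) + 2^(-4) + 2^(-5) + 2^(-7) + 2^(-7)
    = 0.25 + 0.125 + 0.0625 + 0.0625 + 0.03125 + 0.0078125 + 0.0078125
    = 70/128 = 0.546875
Since 0.546875 <= 1, Kraft's inequality IS satisfied.
A prefix code with these lengths CAN exist.

Kraft sum = 0.546875. Satisfied.


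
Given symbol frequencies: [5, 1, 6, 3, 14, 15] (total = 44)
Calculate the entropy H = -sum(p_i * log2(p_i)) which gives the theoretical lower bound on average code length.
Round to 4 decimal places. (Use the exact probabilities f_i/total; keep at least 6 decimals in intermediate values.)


Per-symbol terms -p_i * log2(p_i) with p_i = f_i/44:
  p = 5/44 = 0.113636: log2(p) = -3.137504, -p*log2(p) = 0.356534
  p = 1/44 = 0.022727: log2(p) = -5.459432, -p*log2(p) = 0.124078
  p = 6/44 = 0.136364: log2(p) = -2.874469, -p*log2(p) = 0.391973
  p = 3/44 = 0.068182: log2(p) = -3.874469, -p*log2(p) = 0.264168
  p = 14/44 = 0.318182: log2(p) = -1.652077, -p*log2(p) = 0.525661
  p = 15/44 = 0.340909: log2(p) = -1.552541, -p*log2(p) = 0.529275
H = 0.356534 + 0.124078 + 0.391973 + 0.264168 + 0.525661 + 0.529275 = 2.191689

H = 2.1917 bits/symbol


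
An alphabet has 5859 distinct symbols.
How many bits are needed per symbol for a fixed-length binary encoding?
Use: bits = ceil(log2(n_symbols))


log2(5859) = 12.5164
Bracket: 2^12 = 4096 < 5859 <= 2^13 = 8192
So ceil(log2(5859)) = 13

bits = ceil(log2(5859)) = ceil(12.5164) = 13 bits


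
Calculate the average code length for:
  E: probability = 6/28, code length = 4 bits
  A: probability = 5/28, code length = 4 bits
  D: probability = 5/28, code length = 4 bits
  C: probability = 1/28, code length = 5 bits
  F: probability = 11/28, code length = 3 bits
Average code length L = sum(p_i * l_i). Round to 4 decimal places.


Weighted contributions p_i * l_i:
  E: (6/28) * 4 = 24/28
  A: (5/28) * 4 = 20/28
  D: (5/28) * 4 = 20/28
  C: (1/28) * 5 = 5/28
  F: (11/28) * 3 = 33/28
Sum = (24 + 20 + 20 + 5 + 33)/28 = 102/28

L = 102/28 = 3.6429 bits/symbol


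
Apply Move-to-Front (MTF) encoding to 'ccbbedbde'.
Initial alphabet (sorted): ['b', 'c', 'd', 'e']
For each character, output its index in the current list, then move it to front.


MTF encoding:
'c': index 1 in ['b', 'c', 'd', 'e'] -> ['c', 'b', 'd', 'e']
'c': index 0 in ['c', 'b', 'd', 'e'] -> ['c', 'b', 'd', 'e']
'b': index 1 in ['c', 'b', 'd', 'e'] -> ['b', 'c', 'd', 'e']
'b': index 0 in ['b', 'c', 'd', 'e'] -> ['b', 'c', 'd', 'e']
'e': index 3 in ['b', 'c', 'd', 'e'] -> ['e', 'b', 'c', 'd']
'd': index 3 in ['e', 'b', 'c', 'd'] -> ['d', 'e', 'b', 'c']
'b': index 2 in ['d', 'e', 'b', 'c'] -> ['b', 'd', 'e', 'c']
'd': index 1 in ['b', 'd', 'e', 'c'] -> ['d', 'b', 'e', 'c']
'e': index 2 in ['d', 'b', 'e', 'c'] -> ['e', 'd', 'b', 'c']


Output: [1, 0, 1, 0, 3, 3, 2, 1, 2]


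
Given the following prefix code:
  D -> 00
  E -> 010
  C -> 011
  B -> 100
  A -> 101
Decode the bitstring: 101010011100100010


Decoding step by step:
Bits 101 -> A
Bits 010 -> E
Bits 011 -> C
Bits 100 -> B
Bits 100 -> B
Bits 010 -> E


Decoded message: AECBBE


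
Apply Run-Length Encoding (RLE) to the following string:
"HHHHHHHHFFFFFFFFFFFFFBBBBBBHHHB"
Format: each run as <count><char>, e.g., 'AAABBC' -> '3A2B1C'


Scanning runs left to right:
  i=0: run of 'H' x 8 -> '8H'
  i=8: run of 'F' x 13 -> '13F'
  i=21: run of 'B' x 6 -> '6B'
  i=27: run of 'H' x 3 -> '3H'
  i=30: run of 'B' x 1 -> '1B'

RLE = 8H13F6B3H1B
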